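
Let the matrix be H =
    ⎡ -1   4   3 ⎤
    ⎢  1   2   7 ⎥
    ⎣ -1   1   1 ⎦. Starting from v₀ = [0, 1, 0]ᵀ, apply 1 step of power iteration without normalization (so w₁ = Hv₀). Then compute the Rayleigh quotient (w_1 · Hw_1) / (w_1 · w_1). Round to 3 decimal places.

w1 = Hv₀ = ((-1)·0 + 4·1 + 3·0; 1·0 + 2·1 + 7·0; (-1)·0 + 1·1 + 1·0) = (4, 2, 1)
Hw1 = (7, 15, -1)
w1·Hw1 = 4·7 + 2·15 + 1·(-1) = 57; w1·w1 = 4·4 + 2·2 + 1·1 = 21
λ ≈ 57/21 = 2.714

2.714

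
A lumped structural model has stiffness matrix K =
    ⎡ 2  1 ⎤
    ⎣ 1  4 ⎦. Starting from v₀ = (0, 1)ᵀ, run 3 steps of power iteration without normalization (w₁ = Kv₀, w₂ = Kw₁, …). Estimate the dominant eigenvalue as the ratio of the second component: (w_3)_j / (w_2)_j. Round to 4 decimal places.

w1 = Kv₀ = (1, 4)
w2 = Kw1 = (6, 17)
w3 = Kw2 = (29, 74)
Ratio at component: 74 / 17 = 4.3529

λ ≈ 4.3529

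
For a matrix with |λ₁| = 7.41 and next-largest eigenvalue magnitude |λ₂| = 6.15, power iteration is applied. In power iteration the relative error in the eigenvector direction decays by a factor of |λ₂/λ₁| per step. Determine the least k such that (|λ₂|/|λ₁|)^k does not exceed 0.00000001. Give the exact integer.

99

|λ₂/λ₁| = 6.15/7.41 = 0.82996
Need k ≥ ln(0.00000001) / ln(0.82996) = -18.4207 / -0.1864 ≈ 98.835
Smallest integer k satisfying the bound: 99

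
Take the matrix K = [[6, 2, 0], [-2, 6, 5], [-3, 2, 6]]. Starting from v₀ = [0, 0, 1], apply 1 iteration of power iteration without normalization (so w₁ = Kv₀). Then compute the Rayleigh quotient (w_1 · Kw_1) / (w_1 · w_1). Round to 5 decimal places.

λ ≈ 9.44262

w1 = Kv₀ = (6·0 + 2·0 + 0·1; (-2)·0 + 6·0 + 5·1; (-3)·0 + 2·0 + 6·1) = (0, 5, 6)
Kw1 = (10, 60, 46)
w1·Kw1 = 0·10 + 5·60 + 6·46 = 576; w1·w1 = 0·0 + 5·5 + 6·6 = 61
λ ≈ 576/61 = 9.44262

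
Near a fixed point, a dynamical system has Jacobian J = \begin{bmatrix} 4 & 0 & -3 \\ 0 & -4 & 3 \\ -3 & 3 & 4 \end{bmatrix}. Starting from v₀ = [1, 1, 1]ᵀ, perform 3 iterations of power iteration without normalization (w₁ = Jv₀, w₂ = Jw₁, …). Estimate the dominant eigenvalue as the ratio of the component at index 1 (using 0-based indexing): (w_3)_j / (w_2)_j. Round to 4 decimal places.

-2.1250

w1 = Jv₀ = (1, -1, 4)
w2 = Jw1 = (-8, 16, 10)
w3 = Jw2 = (-62, -34, 112)
Ratio at component: -34 / 16 = -2.1250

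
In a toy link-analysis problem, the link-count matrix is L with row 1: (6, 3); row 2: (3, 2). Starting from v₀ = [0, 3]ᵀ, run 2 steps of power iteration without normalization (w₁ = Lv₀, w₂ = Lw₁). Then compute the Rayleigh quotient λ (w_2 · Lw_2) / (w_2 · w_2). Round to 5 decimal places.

λ ≈ 7.60537

w1 = Lv₀ = (9, 6)
w2 = Lw1 = (72, 39)
Lw2 = (549, 294)
w2·Lw2 = 72·549 + 39·294 = 50994; w2·w2 = 72·72 + 39·39 = 6705
λ ≈ 50994/6705 = 7.60537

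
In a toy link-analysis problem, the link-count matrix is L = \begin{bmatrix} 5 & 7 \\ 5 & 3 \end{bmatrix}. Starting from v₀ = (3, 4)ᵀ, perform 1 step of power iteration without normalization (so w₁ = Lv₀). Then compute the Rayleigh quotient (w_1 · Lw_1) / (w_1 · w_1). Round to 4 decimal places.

w1 = Lv₀ = (5·3 + 7·4; 5·3 + 3·4) = (43, 27)
Lw1 = (404, 296)
w1·Lw1 = 43·404 + 27·296 = 25364; w1·w1 = 43·43 + 27·27 = 2578
λ ≈ 25364/2578 = 9.8386

λ ≈ 9.8386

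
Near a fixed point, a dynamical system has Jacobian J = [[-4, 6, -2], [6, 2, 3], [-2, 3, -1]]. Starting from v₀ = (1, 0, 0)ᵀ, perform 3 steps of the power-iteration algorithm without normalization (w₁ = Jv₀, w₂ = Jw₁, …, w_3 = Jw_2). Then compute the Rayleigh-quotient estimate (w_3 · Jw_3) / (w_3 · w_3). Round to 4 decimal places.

λ ≈ -8.5833

w1 = Jv₀ = (-4, 6, -2)
w2 = Jw1 = (56, -18, 28)
w3 = Jw2 = (-388, 384, -194)
Jw3 = (4244, -2142, 2122)
w3·Jw3 = (-388)·4244 + 384·(-2142) + (-194)·2122 = -2880868; w3·w3 = (-388)·(-388) + 384·384 + (-194)·(-194) = 335636
λ ≈ -2880868/335636 = -8.5833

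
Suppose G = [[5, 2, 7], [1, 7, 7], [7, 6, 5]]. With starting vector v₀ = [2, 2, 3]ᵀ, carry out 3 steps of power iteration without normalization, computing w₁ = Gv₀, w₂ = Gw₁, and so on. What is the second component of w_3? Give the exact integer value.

w1 = Gv₀ = (5·2 + 2·2 + 7·3; 1·2 + 7·2 + 7·3; 7·2 + 6·2 + 5·3) = (35, 37, 41)
w2 = Gw1 = (5·35 + 2·37 + 7·41; 1·35 + 7·37 + 7·41; 7·35 + 6·37 + 5·41) = (536, 581, 672)
w3 = Gw2 = (8546, 9307, 10598)
The requested component of w3 is 9307.

9307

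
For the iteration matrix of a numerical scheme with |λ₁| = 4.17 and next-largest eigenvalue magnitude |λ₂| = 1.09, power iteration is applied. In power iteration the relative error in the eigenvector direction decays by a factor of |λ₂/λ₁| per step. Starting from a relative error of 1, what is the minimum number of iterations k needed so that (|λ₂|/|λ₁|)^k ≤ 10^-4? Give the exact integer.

7

|λ₂/λ₁| = 1.09/4.17 = 0.26139
Need k ≥ ln(10^-4) / ln(0.26139) = -9.2103 / -1.3417 ≈ 6.864
Smallest integer k satisfying the bound: 7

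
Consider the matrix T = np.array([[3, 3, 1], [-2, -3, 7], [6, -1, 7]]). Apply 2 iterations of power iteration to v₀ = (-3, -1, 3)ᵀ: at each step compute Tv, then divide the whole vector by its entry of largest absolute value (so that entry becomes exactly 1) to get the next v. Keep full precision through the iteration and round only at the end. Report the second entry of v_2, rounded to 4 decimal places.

Tv0 = (-9.00000, 30.00000, 4.00000); divide by 30.00000 → v1 = (-0.30000, 1.00000, 0.13333)
Tv1 = (2.23333, -1.46667, -1.86667); divide by 2.23333 → v2 = (1.00000, -0.65672, -0.83582)
Requested entry of v2: -44/67 = -0.6567

-0.6567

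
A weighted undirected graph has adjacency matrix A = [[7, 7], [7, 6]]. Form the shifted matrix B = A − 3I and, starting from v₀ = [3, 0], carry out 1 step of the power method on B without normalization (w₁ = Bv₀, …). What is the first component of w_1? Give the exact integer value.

B = A − 3I has rows (4, 7); (7, 3)
w1 = Bv₀ = (4·3 + 7·0; 7·3 + 3·0) = (12, 21)
Requested component of w1: 12

12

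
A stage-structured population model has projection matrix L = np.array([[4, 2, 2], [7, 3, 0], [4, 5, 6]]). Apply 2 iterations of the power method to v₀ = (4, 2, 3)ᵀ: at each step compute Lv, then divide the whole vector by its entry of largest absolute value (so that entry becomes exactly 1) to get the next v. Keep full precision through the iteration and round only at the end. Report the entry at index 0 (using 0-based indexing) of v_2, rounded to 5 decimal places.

0.48327

Lv0 = (26.000000, 34.000000, 44.000000); divide by 44.000000 → v1 = (0.590909, 0.772727, 1.000000)
Lv1 = (5.909091, 6.454545, 12.227273); divide by 12.227273 → v2 = (0.483271, 0.527881, 1.000000)
Requested entry of v2: 260/538 = 0.48327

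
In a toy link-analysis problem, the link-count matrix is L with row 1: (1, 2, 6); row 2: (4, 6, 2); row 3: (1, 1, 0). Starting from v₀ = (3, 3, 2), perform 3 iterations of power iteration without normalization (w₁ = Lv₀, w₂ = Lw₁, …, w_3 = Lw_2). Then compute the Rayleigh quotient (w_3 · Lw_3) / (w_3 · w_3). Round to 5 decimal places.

8.08650

w1 = Lv₀ = (1·3 + 2·3 + 6·2; 4·3 + 6·3 + 2·2; 1·3 + 1·3 + 0·2) = (21, 34, 6)
w2 = Lw1 = (1·21 + 2·34 + 6·6; 4·21 + 6·34 + 2·6; 1·21 + 1·34 + 0·6) = (125, 300, 55)
w3 = Lw2 = (1055, 2410, 425)
Lw3 = (8425, 19530, 3465)
w3·Lw3 = 1055·8425 + 2410·19530 + 425·3465 = 57428300; w3·w3 = 1055·1055 + 2410·2410 + 425·425 = 7101750
λ ≈ 57428300/7101750 = 8.08650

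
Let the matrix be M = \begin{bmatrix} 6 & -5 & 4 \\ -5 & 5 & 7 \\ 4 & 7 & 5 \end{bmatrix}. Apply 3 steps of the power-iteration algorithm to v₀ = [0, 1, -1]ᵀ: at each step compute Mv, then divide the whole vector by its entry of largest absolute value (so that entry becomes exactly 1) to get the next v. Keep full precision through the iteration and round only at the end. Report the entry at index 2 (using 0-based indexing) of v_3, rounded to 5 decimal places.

0.00161

Mv0 = (-9.000000, -2.000000, 2.000000); divide by -9.000000 → v1 = (1.000000, 0.222222, -0.222222)
Mv1 = (4.000000, -5.444444, 4.444444); divide by -5.444444 → v2 = (-0.734694, 1.000000, -0.816327)
Mv2 = (-12.673469, 2.959184, -0.020408); divide by -12.673469 → v3 = (1.000000, -0.233494, 0.001610)
Requested entry of v3: -1/-621 = 0.00161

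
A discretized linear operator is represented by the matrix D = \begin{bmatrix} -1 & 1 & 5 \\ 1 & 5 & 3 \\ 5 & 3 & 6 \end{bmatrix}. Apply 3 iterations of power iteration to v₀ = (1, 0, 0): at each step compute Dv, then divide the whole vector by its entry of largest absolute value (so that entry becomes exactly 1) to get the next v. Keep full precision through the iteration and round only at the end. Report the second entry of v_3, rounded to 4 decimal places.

Dv0 = (-1.00000, 1.00000, 5.00000); divide by 5.00000 → v1 = (-0.20000, 0.20000, 1.00000)
Dv1 = (5.40000, 3.80000, 5.60000); divide by 5.60000 → v2 = (0.96429, 0.67857, 1.00000)
Dv2 = (4.71429, 7.35714, 12.85714); divide by 12.85714 → v3 = (0.36667, 0.57222, 1.00000)
Requested entry of v3: 206/360 = 0.5722

0.5722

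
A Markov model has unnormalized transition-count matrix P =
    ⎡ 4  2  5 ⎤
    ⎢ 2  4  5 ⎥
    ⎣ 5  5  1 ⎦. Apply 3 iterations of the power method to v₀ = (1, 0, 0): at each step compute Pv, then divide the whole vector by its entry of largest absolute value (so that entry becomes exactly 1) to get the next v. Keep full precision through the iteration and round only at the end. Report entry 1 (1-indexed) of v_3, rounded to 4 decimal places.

0.9398

Pv0 = (4.00000, 2.00000, 5.00000); divide by 5.00000 → v1 = (0.80000, 0.40000, 1.00000)
Pv1 = (9.00000, 8.20000, 7.00000); divide by 9.00000 → v2 = (1.00000, 0.91111, 0.77778)
Pv2 = (9.71111, 9.53333, 10.33333); divide by 10.33333 → v3 = (0.93978, 0.92258, 1.00000)
Requested entry of v3: 437/465 = 0.9398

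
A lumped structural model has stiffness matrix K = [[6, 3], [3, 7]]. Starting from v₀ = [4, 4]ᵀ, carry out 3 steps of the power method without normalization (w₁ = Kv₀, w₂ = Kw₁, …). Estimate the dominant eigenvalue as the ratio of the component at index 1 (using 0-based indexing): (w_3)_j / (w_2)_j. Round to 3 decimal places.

λ ≈ 9.598

w1 = Kv₀ = (36, 40)
w2 = Kw1 = (336, 388)
w3 = Kw2 = (3180, 3724)
Ratio at component: 3724 / 388 = 9.598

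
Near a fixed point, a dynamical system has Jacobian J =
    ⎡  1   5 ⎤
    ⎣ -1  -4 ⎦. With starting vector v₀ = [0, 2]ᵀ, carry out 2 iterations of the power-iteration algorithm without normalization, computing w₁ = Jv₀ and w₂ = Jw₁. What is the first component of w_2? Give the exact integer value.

w1 = Jv₀ = (1·0 + 5·2; (-1)·0 + (-4)·2) = (10, -8)
w2 = Jw1 = (1·10 + 5·(-8); (-1)·10 + (-4)·(-8)) = (-30, 22)
The requested component of w2 is -30.

-30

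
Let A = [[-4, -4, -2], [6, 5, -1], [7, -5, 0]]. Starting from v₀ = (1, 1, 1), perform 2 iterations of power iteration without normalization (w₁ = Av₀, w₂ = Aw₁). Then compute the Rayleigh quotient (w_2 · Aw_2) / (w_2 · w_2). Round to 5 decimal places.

λ ≈ -0.37692

w1 = Av₀ = (-10, 10, 2)
w2 = Aw1 = (-4, -12, -120)
Aw2 = (304, 36, 32)
w2·Aw2 = (-4)·304 + (-12)·36 + (-120)·32 = -5488; w2·w2 = (-4)·(-4) + (-12)·(-12) + (-120)·(-120) = 14560
λ ≈ -5488/14560 = -0.37692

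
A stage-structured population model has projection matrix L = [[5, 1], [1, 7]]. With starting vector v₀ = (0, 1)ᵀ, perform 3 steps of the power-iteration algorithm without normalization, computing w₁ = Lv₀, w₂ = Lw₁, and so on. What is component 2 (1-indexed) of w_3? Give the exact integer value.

362

w1 = Lv₀ = (1, 7)
w2 = Lw1 = (12, 50)
w3 = Lw2 = (110, 362)
The requested component of w3 is 362.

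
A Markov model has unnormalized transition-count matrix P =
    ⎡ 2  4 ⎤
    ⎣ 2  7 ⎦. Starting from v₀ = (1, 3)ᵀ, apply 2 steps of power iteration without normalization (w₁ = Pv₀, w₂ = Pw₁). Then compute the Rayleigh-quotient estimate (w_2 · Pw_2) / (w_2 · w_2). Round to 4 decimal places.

λ ≈ 8.2785

w1 = Pv₀ = (2·1 + 4·3; 2·1 + 7·3) = (14, 23)
w2 = Pw1 = (2·14 + 4·23; 2·14 + 7·23) = (120, 189)
Pw2 = (996, 1563)
w2·Pw2 = 120·996 + 189·1563 = 414927; w2·w2 = 120·120 + 189·189 = 50121
λ ≈ 414927/50121 = 8.2785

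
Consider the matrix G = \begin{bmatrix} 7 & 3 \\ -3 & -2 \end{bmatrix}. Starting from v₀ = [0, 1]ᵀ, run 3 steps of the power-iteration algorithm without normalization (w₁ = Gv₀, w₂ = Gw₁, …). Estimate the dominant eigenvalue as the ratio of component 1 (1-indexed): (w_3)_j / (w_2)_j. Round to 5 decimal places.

w1 = Gv₀ = (3, -2)
w2 = Gw1 = (15, -5)
w3 = Gw2 = (90, -35)
Ratio at component: 90 / 15 = 6.00000

λ ≈ 6.00000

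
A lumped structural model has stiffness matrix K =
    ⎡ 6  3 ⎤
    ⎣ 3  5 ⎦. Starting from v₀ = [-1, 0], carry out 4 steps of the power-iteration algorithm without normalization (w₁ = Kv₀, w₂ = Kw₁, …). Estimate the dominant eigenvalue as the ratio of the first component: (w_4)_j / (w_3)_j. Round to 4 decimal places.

λ ≈ 8.4390

w1 = Kv₀ = (6·(-1) + 3·0; 3·(-1) + 5·0) = (-6, -3)
w2 = Kw1 = (6·(-6) + 3·(-3); 3·(-6) + 5·(-3)) = (-45, -33)
w3 = Kw2 = (-369, -300)
w4 = Kw3 = (-3114, -2607)
Ratio at component: -3114 / -369 = 8.4390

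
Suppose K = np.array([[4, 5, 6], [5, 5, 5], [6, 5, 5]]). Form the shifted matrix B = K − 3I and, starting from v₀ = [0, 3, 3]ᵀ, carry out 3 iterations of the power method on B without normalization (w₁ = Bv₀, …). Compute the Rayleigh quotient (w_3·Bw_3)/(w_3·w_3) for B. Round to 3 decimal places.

12.330

B = K − 3I has rows (1, 5, 6); (5, 2, 5); (6, 5, 2)
w1 = Bv₀ = (1·0 + 5·3 + 6·3; 5·0 + 2·3 + 5·3; 6·0 + 5·3 + 2·3) = (33, 21, 21)
w2 = Bw1 = (1·33 + 5·21 + 6·21; 5·33 + 2·21 + 5·21; 6·33 + 5·21 + 2·21) = (264, 312, 345)
w3 = Bw2 = (3894, 3669, 3834)
Bw3 = (45243, 45978, 49377)
w3·Bw3 = 534180942; w3·w3 = 43324353; μ ≈ 534180942/43324353 = 12.330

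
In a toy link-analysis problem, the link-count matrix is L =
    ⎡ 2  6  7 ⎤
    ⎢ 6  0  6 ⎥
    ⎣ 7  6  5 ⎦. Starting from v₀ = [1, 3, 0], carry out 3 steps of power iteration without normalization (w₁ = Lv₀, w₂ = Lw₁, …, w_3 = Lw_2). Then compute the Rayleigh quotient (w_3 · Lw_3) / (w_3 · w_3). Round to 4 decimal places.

w1 = Lv₀ = (2·1 + 6·3 + 7·0; 6·1 + 0·3 + 6·0; 7·1 + 6·3 + 5·0) = (20, 6, 25)
w2 = Lw1 = (2·20 + 6·6 + 7·25; 6·20 + 0·6 + 6·25; 7·20 + 6·6 + 5·25) = (251, 270, 301)
w3 = Lw2 = (4229, 3312, 4882)
Lw3 = (62504, 54666, 73885)
w3·Lw3 = 4229·62504 + 3312·54666 + 4882·73885 = 806089778; w3·w3 = 4229·4229 + 3312·3312 + 4882·4882 = 52687709
λ ≈ 806089778/52687709 = 15.2994

15.2994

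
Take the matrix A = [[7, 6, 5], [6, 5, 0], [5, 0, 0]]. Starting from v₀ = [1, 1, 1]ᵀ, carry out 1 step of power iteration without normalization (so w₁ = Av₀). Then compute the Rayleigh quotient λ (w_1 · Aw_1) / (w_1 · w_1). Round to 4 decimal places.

w1 = Av₀ = (18, 11, 5)
Aw1 = (217, 163, 90)
w1·Aw1 = 18·217 + 11·163 + 5·90 = 6149; w1·w1 = 18·18 + 11·11 + 5·5 = 470
λ ≈ 6149/470 = 13.0830

13.0830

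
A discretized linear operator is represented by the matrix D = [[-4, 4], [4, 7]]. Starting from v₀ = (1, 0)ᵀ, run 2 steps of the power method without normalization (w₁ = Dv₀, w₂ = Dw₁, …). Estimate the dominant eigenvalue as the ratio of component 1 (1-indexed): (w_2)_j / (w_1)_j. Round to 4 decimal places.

-8.0000

w1 = Dv₀ = ((-4)·1 + 4·0; 4·1 + 7·0) = (-4, 4)
w2 = Dw1 = ((-4)·(-4) + 4·4; 4·(-4) + 7·4) = (32, 12)
Ratio at component: 32 / -4 = -8.0000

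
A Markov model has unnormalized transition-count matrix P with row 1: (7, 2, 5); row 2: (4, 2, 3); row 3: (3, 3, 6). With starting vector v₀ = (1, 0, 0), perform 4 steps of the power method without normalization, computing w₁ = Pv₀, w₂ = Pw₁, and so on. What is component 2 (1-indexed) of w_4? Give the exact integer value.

w1 = Pv₀ = (7·1 + 2·0 + 5·0; 4·1 + 2·0 + 3·0; 3·1 + 3·0 + 6·0) = (7, 4, 3)
w2 = Pw1 = (7·7 + 2·4 + 5·3; 4·7 + 2·4 + 3·3; 3·7 + 3·4 + 6·3) = (72, 45, 51)
w3 = Pw2 = (849, 531, 657)
w4 = Pw3 = (10290, 6429, 8082)
The requested component of w4 is 6429.

6429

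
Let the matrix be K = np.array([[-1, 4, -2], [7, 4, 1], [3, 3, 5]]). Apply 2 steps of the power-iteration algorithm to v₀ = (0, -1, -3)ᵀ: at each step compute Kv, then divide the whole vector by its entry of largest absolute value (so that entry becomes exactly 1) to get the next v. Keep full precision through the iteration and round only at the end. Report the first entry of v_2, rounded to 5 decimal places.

-0.05714

Kv0 = (2.000000, -7.000000, -18.000000); divide by -18.000000 → v1 = (-0.111111, 0.388889, 1.000000)
Kv1 = (-0.333333, 1.777778, 5.833333); divide by 5.833333 → v2 = (-0.057143, 0.304762, 1.000000)
Requested entry of v2: 6/-105 = -0.05714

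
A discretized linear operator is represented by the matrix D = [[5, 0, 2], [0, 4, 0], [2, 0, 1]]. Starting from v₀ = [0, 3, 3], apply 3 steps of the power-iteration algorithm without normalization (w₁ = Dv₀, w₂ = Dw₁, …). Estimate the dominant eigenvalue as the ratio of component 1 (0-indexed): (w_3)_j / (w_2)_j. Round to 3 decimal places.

λ ≈ 4.000

w1 = Dv₀ = (5·0 + 0·3 + 2·3; 0·0 + 4·3 + 0·3; 2·0 + 0·3 + 1·3) = (6, 12, 3)
w2 = Dw1 = (5·6 + 0·12 + 2·3; 0·6 + 4·12 + 0·3; 2·6 + 0·12 + 1·3) = (36, 48, 15)
w3 = Dw2 = (210, 192, 87)
Ratio at component: 192 / 48 = 4.000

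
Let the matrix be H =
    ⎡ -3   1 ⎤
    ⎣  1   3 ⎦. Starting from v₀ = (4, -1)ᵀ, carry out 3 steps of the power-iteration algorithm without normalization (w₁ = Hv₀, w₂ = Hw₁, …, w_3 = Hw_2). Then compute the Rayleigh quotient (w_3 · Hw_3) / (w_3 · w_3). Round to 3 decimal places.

w1 = Hv₀ = (-13, 1)
w2 = Hw1 = (40, -10)
w3 = Hw2 = (-130, 10)
Hw3 = (400, -100)
w3·Hw3 = (-130)·400 + 10·(-100) = -53000; w3·w3 = (-130)·(-130) + 10·10 = 17000
λ ≈ -53000/17000 = -3.118

-3.118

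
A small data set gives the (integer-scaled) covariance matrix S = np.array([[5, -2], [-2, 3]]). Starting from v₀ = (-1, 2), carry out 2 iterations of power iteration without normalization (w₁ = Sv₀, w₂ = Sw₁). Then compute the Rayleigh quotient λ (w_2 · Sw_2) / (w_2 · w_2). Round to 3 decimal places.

λ ≈ 6.225

w1 = Sv₀ = (5·(-1) + (-2)·2; (-2)·(-1) + 3·2) = (-9, 8)
w2 = Sw1 = (5·(-9) + (-2)·8; (-2)·(-9) + 3·8) = (-61, 42)
Sw2 = (-389, 248)
w2·Sw2 = (-61)·(-389) + 42·248 = 34145; w2·w2 = (-61)·(-61) + 42·42 = 5485
λ ≈ 34145/5485 = 6.225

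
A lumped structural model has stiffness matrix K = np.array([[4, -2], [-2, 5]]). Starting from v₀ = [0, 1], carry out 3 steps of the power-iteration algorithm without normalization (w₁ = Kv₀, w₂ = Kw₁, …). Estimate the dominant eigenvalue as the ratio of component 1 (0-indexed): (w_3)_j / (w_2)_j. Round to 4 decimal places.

w1 = Kv₀ = (-2, 5)
w2 = Kw1 = (-18, 29)
w3 = Kw2 = (-130, 181)
Ratio at component: 181 / 29 = 6.2414

6.2414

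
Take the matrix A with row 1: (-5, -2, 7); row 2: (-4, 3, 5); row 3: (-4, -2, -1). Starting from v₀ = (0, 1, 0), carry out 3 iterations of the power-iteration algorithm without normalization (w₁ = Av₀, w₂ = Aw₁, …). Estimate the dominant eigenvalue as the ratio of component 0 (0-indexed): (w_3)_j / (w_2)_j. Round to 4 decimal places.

λ ≈ -6.4000

w1 = Av₀ = ((-5)·0 + (-2)·1 + 7·0; (-4)·0 + 3·1 + 5·0; (-4)·0 + (-2)·1 + (-1)·0) = (-2, 3, -2)
w2 = Aw1 = ((-5)·(-2) + (-2)·3 + 7·(-2); (-4)·(-2) + 3·3 + 5·(-2); (-4)·(-2) + (-2)·3 + (-1)·(-2)) = (-10, 7, 4)
w3 = Aw2 = (64, 81, 22)
Ratio at component: 64 / -10 = -6.4000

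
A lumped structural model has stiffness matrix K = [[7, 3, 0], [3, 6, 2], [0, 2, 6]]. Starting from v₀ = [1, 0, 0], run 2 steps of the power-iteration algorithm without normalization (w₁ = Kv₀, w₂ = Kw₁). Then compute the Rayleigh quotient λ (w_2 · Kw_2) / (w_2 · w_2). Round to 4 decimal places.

w1 = Kv₀ = (7·1 + 3·0 + 0·0; 3·1 + 6·0 + 2·0; 0·1 + 2·0 + 6·0) = (7, 3, 0)
w2 = Kw1 = (7·7 + 3·3 + 0·0; 3·7 + 6·3 + 2·0; 0·7 + 2·3 + 6·0) = (58, 39, 6)
Kw2 = (523, 420, 114)
w2·Kw2 = 58·523 + 39·420 + 6·114 = 47398; w2·w2 = 58·58 + 39·39 + 6·6 = 4921
λ ≈ 47398/4921 = 9.6318

λ ≈ 9.6318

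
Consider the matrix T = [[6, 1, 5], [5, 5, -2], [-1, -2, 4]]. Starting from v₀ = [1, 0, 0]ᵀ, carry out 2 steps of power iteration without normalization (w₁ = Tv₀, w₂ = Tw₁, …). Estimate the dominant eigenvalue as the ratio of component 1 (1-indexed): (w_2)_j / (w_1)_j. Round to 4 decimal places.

w1 = Tv₀ = (6, 5, -1)
w2 = Tw1 = (36, 57, -20)
Ratio at component: 36 / 6 = 6.0000

6.0000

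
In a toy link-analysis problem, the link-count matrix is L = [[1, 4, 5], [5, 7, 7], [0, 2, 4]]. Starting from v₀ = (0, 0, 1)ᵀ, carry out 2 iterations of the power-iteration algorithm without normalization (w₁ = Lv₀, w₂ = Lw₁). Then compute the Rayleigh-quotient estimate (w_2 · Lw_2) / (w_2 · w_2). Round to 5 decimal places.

11.57663

w1 = Lv₀ = (5, 7, 4)
w2 = Lw1 = (53, 102, 30)
Lw2 = (611, 1189, 324)
w2·Lw2 = 53·611 + 102·1189 + 30·324 = 163381; w2·w2 = 53·53 + 102·102 + 30·30 = 14113
λ ≈ 163381/14113 = 11.57663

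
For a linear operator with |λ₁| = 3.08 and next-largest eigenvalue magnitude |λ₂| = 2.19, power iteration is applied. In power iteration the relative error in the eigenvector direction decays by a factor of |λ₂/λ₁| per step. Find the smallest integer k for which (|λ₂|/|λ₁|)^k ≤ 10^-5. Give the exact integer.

34

|λ₂/λ₁| = 2.19/3.08 = 0.71104
Need k ≥ ln(10^-5) / ln(0.71104) = -11.5129 / -0.3410 ≈ 33.759
Smallest integer k satisfying the bound: 34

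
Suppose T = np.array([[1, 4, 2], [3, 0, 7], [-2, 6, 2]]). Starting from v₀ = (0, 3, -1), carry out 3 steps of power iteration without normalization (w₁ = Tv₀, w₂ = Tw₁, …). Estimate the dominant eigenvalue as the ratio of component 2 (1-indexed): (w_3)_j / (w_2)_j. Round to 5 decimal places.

λ ≈ -1.18310

w1 = Tv₀ = (1·0 + 4·3 + 2·(-1); 3·0 + 0·3 + 7·(-1); (-2)·0 + 6·3 + 2·(-1)) = (10, -7, 16)
w2 = Tw1 = (1·10 + 4·(-7) + 2·16; 3·10 + 0·(-7) + 7·16; (-2)·10 + 6·(-7) + 2·16) = (14, 142, -30)
w3 = Tw2 = (522, -168, 764)
Ratio at component: -168 / 142 = -1.18310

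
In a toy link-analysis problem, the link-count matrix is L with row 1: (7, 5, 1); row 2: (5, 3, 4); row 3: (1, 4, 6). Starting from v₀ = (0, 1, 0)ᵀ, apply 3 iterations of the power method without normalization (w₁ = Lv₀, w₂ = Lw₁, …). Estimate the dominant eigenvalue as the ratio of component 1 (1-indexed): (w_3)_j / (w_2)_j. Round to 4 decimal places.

12.3889

w1 = Lv₀ = (7·0 + 5·1 + 1·0; 5·0 + 3·1 + 4·0; 1·0 + 4·1 + 6·0) = (5, 3, 4)
w2 = Lw1 = (7·5 + 5·3 + 1·4; 5·5 + 3·3 + 4·4; 1·5 + 4·3 + 6·4) = (54, 50, 41)
w3 = Lw2 = (669, 584, 500)
Ratio at component: 669 / 54 = 12.3889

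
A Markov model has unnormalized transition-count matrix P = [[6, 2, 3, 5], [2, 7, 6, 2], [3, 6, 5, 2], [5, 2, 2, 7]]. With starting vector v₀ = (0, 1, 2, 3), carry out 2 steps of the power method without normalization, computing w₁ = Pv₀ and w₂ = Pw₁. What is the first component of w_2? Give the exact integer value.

w1 = Pv₀ = (6·0 + 2·1 + 3·2 + 5·3; 2·0 + 7·1 + 6·2 + 2·3; 3·0 + 6·1 + 5·2 + 2·3; 5·0 + 2·1 + 2·2 + 7·3) = (23, 25, 22, 27)
w2 = Pw1 = (6·23 + 2·25 + 3·22 + 5·27; 2·23 + 7·25 + 6·22 + 2·27; 3·23 + 6·25 + 5·22 + 2·27; 5·23 + 2·25 + 2·22 + 7·27) = (389, 407, 383, 398)
The requested component of w2 is 389.

389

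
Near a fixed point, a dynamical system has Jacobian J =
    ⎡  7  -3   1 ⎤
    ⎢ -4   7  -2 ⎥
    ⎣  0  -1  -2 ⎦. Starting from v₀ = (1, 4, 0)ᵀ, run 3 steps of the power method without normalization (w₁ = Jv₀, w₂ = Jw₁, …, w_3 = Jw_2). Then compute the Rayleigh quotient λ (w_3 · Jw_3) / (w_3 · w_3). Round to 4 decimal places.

λ ≈ 10.5068

w1 = Jv₀ = (-5, 24, -4)
w2 = Jw1 = (-111, 196, -16)
w3 = Jw2 = (-1381, 1848, -164)
Jw3 = (-15375, 18788, -1520)
w3·Jw3 = (-1381)·(-15375) + 1848·18788 + (-164)·(-1520) = 56202379; w3·w3 = (-1381)·(-1381) + 1848·1848 + (-164)·(-164) = 5349161
λ ≈ 56202379/5349161 = 10.5068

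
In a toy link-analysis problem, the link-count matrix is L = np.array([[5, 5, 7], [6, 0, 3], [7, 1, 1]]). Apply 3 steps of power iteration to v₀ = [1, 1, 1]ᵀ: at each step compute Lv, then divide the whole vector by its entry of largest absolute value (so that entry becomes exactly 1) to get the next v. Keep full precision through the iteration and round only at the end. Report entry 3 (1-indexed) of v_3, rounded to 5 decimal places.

0.62943

Lv0 = (17.000000, 9.000000, 9.000000); divide by 17.000000 → v1 = (1.000000, 0.529412, 0.529412)
Lv1 = (11.352941, 7.588235, 8.058824); divide by 11.352941 → v2 = (1.000000, 0.668394, 0.709845)
Lv2 = (13.310881, 8.129534, 8.378238); divide by 13.310881 → v3 = (1.000000, 0.610743, 0.629428)
Requested entry of v3: 1617/2569 = 0.62943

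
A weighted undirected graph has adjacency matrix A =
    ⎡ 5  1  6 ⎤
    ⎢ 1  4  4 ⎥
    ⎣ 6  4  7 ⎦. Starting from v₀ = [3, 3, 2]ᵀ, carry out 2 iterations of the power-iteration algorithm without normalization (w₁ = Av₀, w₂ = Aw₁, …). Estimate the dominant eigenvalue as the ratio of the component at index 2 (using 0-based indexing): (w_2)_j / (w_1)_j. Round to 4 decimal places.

w1 = Av₀ = (5·3 + 1·3 + 6·2; 1·3 + 4·3 + 4·2; 6·3 + 4·3 + 7·2) = (30, 23, 44)
w2 = Aw1 = (5·30 + 1·23 + 6·44; 1·30 + 4·23 + 4·44; 6·30 + 4·23 + 7·44) = (437, 298, 580)
Ratio at component: 580 / 44 = 13.1818

λ ≈ 13.1818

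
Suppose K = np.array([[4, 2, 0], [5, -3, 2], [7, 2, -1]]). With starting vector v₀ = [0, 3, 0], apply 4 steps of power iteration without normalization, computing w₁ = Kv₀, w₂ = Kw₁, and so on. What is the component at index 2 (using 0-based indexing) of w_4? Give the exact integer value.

690

w1 = Kv₀ = (4·0 + 2·3 + 0·0; 5·0 + (-3)·3 + 2·0; 7·0 + 2·3 + (-1)·0) = (6, -9, 6)
w2 = Kw1 = (4·6 + 2·(-9) + 0·6; 5·6 + (-3)·(-9) + 2·6; 7·6 + 2·(-9) + (-1)·6) = (6, 69, 18)
w3 = Kw2 = (162, -141, 162)
w4 = Kw3 = (366, 1557, 690)
The requested component of w4 is 690.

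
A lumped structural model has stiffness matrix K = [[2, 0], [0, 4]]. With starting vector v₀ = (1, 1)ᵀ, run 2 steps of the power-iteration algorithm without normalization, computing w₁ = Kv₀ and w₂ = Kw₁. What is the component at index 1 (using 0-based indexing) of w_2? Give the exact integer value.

w1 = Kv₀ = (2·1 + 0·1; 0·1 + 4·1) = (2, 4)
w2 = Kw1 = (2·2 + 0·4; 0·2 + 4·4) = (4, 16)
The requested component of w2 is 16.

16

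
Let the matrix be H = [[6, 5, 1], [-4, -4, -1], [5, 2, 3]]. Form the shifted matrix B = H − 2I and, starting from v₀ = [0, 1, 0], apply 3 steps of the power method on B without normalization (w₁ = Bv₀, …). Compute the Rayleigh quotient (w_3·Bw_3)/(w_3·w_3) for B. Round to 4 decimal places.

B = H − 2I has rows (4, 5, 1); (-4, -6, -1); (5, 2, 1)
w1 = Bv₀ = (4·0 + 5·1 + 1·0; (-4)·0 + (-6)·1 + (-1)·0; 5·0 + 2·1 + 1·0) = (5, -6, 2)
w2 = Bw1 = (4·5 + 5·(-6) + 1·2; (-4)·5 + (-6)·(-6) + (-1)·2; 5·5 + 2·(-6) + 1·2) = (-8, 14, 15)
w3 = Bw2 = (53, -67, 3)
Bw3 = (-120, 187, 134)
w3·Bw3 = -18487; w3·w3 = 7307; μ ≈ -18487/7307 = -2.5300

μ ≈ -2.5300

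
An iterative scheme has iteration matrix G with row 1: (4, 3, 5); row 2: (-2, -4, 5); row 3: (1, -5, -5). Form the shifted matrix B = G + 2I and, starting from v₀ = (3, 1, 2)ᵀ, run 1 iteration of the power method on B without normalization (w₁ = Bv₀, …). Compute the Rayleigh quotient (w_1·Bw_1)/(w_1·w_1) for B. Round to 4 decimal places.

B = G + 2I has rows (6, 3, 5); (-2, -2, 5); (1, -5, -3)
w1 = Bv₀ = (6·3 + 3·1 + 5·2; (-2)·3 + (-2)·1 + 5·2; 1·3 + (-5)·1 + (-3)·2) = (31, 2, -8)
Bw1 = (152, -106, 45)
w1·Bw1 = 4140; w1·w1 = 1029; μ ≈ 4140/1029 = 4.0233

μ ≈ 4.0233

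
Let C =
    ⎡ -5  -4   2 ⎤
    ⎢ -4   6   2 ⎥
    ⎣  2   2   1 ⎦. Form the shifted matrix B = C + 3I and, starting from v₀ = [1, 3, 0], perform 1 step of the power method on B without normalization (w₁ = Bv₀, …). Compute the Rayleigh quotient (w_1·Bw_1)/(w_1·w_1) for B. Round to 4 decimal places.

B = C + 3I has rows (-2, -4, 2); (-4, 9, 2); (2, 2, 4)
w1 = Bv₀ = ((-2)·1 + (-4)·3 + 2·0; (-4)·1 + 9·3 + 2·0; 2·1 + 2·3 + 4·0) = (-14, 23, 8)
Bw1 = (-48, 279, 50)
w1·Bw1 = 7489; w1·w1 = 789; μ ≈ 7489/789 = 9.4918

9.4918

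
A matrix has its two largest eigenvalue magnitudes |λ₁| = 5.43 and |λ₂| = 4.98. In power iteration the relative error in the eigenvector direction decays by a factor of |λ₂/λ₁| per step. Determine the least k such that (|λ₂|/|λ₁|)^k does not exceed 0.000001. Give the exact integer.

160

|λ₂/λ₁| = 4.98/5.43 = 0.91713
Need k ≥ ln(0.000001) / ln(0.91713) = -13.8155 / -0.0865 ≈ 159.700
Smallest integer k satisfying the bound: 160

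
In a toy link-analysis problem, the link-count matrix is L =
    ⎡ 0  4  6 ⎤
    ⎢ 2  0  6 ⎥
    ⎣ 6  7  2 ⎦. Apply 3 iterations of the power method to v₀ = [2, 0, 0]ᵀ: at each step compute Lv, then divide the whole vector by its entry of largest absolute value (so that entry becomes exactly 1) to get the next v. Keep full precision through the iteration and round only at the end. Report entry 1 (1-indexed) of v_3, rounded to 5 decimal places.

0.52817

Lv0 = (0.000000, 4.000000, 12.000000); divide by 12.000000 → v1 = (0.000000, 0.333333, 1.000000)
Lv1 = (7.333333, 6.000000, 4.333333); divide by 7.333333 → v2 = (1.000000, 0.818182, 0.590909)
Lv2 = (6.818182, 5.545455, 12.909091); divide by 12.909091 → v3 = (0.528169, 0.429577, 1.000000)
Requested entry of v3: 600/1136 = 0.52817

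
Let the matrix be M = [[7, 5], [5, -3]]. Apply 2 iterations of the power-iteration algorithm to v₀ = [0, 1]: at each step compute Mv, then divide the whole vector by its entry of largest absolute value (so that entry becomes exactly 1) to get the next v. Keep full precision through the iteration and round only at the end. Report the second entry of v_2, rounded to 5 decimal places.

1.00000

Mv0 = (5.000000, -3.000000); divide by 5.000000 → v1 = (1.000000, -0.600000)
Mv1 = (4.000000, 6.800000); divide by 6.800000 → v2 = (0.588235, 1.000000)
Requested entry of v2: 34/34 = 1.00000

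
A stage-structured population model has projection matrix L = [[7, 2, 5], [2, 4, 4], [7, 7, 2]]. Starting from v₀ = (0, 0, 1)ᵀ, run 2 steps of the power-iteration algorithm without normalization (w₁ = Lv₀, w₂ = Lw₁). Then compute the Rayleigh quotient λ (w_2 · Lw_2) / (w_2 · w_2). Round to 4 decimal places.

λ ≈ 12.7919

w1 = Lv₀ = (5, 4, 2)
w2 = Lw1 = (53, 34, 67)
Lw2 = (774, 510, 743)
w2·Lw2 = 53·774 + 34·510 + 67·743 = 108143; w2·w2 = 53·53 + 34·34 + 67·67 = 8454
λ ≈ 108143/8454 = 12.7919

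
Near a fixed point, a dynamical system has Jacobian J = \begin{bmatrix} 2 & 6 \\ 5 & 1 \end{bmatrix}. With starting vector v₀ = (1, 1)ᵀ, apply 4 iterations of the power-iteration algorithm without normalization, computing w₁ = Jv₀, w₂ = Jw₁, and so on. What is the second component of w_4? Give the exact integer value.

w1 = Jv₀ = (2·1 + 6·1; 5·1 + 1·1) = (8, 6)
w2 = Jw1 = (2·8 + 6·6; 5·8 + 1·6) = (52, 46)
w3 = Jw2 = (380, 306)
w4 = Jw3 = (2596, 2206)
The requested component of w4 is 2206.

2206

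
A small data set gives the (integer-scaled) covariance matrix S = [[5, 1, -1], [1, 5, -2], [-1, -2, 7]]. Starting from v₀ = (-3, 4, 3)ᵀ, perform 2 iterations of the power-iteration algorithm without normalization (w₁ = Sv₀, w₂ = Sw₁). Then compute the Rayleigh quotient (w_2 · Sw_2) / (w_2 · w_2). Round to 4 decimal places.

w1 = Sv₀ = (-14, 11, 16)
w2 = Sw1 = (-75, 9, 104)
Sw2 = (-470, -238, 785)
w2·Sw2 = (-75)·(-470) + 9·(-238) + 104·785 = 114748; w2·w2 = (-75)·(-75) + 9·9 + 104·104 = 16522
λ ≈ 114748/16522 = 6.9452

λ ≈ 6.9452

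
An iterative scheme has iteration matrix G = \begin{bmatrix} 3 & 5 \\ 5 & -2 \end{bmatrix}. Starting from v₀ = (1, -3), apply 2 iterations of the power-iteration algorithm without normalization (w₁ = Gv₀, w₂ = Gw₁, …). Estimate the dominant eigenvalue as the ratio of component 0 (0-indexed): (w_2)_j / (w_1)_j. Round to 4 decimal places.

w1 = Gv₀ = (3·1 + 5·(-3); 5·1 + (-2)·(-3)) = (-12, 11)
w2 = Gw1 = (3·(-12) + 5·11; 5·(-12) + (-2)·11) = (19, -82)
Ratio at component: 19 / -12 = -1.5833

λ ≈ -1.5833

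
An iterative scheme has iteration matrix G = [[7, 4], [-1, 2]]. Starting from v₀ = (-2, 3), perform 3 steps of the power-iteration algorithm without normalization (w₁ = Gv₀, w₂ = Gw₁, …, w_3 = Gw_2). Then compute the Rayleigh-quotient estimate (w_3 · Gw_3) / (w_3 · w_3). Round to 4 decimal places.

λ ≈ 7.2295

w1 = Gv₀ = (7·(-2) + 4·3; (-1)·(-2) + 2·3) = (-2, 8)
w2 = Gw1 = (7·(-2) + 4·8; (-1)·(-2) + 2·8) = (18, 18)
w3 = Gw2 = (198, 18)
Gw3 = (1458, -162)
w3·Gw3 = 198·1458 + 18·(-162) = 285768; w3·w3 = 198·198 + 18·18 = 39528
λ ≈ 285768/39528 = 7.2295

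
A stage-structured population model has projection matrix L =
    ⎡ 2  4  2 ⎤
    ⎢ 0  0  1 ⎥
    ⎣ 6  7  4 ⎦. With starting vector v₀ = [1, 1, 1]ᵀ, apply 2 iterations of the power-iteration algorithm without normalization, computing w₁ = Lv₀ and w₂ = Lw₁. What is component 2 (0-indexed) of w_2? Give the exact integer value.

123

w1 = Lv₀ = (8, 1, 17)
w2 = Lw1 = (54, 17, 123)
The requested component of w2 is 123.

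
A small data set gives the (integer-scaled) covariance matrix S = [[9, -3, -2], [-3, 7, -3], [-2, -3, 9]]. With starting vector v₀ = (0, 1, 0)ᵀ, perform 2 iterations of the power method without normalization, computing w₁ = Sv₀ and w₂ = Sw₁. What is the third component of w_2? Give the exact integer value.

w1 = Sv₀ = (9·0 + (-3)·1 + (-2)·0; (-3)·0 + 7·1 + (-3)·0; (-2)·0 + (-3)·1 + 9·0) = (-3, 7, -3)
w2 = Sw1 = (9·(-3) + (-3)·7 + (-2)·(-3); (-3)·(-3) + 7·7 + (-3)·(-3); (-2)·(-3) + (-3)·7 + 9·(-3)) = (-42, 67, -42)
The requested component of w2 is -42.

-42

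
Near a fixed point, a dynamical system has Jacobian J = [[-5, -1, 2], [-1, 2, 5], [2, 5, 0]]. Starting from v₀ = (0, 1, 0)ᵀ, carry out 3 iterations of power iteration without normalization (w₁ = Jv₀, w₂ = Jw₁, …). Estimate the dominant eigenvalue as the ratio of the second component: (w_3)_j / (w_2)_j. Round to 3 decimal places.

λ ≈ 2.900

w1 = Jv₀ = ((-5)·0 + (-1)·1 + 2·0; (-1)·0 + 2·1 + 5·0; 2·0 + 5·1 + 0·0) = (-1, 2, 5)
w2 = Jw1 = ((-5)·(-1) + (-1)·2 + 2·5; (-1)·(-1) + 2·2 + 5·5; 2·(-1) + 5·2 + 0·5) = (13, 30, 8)
w3 = Jw2 = (-79, 87, 176)
Ratio at component: 87 / 30 = 2.900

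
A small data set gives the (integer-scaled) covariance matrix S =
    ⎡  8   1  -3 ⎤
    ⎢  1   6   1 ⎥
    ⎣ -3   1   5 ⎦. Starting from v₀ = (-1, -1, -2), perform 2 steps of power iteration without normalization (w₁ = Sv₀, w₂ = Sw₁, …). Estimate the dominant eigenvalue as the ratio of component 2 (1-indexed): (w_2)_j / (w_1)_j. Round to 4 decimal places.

λ ≈ 7.2222

w1 = Sv₀ = (8·(-1) + 1·(-1) + (-3)·(-2); 1·(-1) + 6·(-1) + 1·(-2); (-3)·(-1) + 1·(-1) + 5·(-2)) = (-3, -9, -8)
w2 = Sw1 = (8·(-3) + 1·(-9) + (-3)·(-8); 1·(-3) + 6·(-9) + 1·(-8); (-3)·(-3) + 1·(-9) + 5·(-8)) = (-9, -65, -40)
Ratio at component: -65 / -9 = 7.2222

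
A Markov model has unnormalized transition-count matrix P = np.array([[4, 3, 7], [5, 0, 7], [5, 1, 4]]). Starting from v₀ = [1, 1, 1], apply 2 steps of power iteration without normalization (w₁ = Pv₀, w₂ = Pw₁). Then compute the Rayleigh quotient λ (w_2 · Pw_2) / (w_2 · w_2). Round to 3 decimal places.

11.852

w1 = Pv₀ = (14, 12, 10)
w2 = Pw1 = (162, 140, 122)
Pw2 = (1922, 1664, 1438)
w2·Pw2 = 162·1922 + 140·1664 + 122·1438 = 719760; w2·w2 = 162·162 + 140·140 + 122·122 = 60728
λ ≈ 719760/60728 = 11.852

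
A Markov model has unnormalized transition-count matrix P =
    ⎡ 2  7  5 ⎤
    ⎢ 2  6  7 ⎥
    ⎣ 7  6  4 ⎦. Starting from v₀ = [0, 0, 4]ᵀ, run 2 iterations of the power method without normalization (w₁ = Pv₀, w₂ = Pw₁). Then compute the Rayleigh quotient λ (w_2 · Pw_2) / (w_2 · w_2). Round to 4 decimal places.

λ ≈ 15.3707

w1 = Pv₀ = (2·0 + 7·0 + 5·4; 2·0 + 6·0 + 7·4; 7·0 + 6·0 + 4·4) = (20, 28, 16)
w2 = Pw1 = (2·20 + 7·28 + 5·16; 2·20 + 6·28 + 7·16; 7·20 + 6·28 + 4·16) = (316, 320, 372)
Pw2 = (4732, 5156, 5620)
w2·Pw2 = 316·4732 + 320·5156 + 372·5620 = 5235872; w2·w2 = 316·316 + 320·320 + 372·372 = 340640
λ ≈ 5235872/340640 = 15.3707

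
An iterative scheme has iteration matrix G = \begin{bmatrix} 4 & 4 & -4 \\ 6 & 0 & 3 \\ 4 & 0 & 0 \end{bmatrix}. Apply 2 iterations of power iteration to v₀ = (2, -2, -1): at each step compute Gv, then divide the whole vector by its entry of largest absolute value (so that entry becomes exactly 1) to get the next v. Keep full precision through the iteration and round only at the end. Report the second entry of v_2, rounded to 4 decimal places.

1.0000

Gv0 = (4.00000, 9.00000, 8.00000); divide by 9.00000 → v1 = (0.44444, 1.00000, 0.88889)
Gv1 = (2.22222, 5.33333, 1.77778); divide by 5.33333 → v2 = (0.41667, 1.00000, 0.33333)
Requested entry of v2: 48/48 = 1.0000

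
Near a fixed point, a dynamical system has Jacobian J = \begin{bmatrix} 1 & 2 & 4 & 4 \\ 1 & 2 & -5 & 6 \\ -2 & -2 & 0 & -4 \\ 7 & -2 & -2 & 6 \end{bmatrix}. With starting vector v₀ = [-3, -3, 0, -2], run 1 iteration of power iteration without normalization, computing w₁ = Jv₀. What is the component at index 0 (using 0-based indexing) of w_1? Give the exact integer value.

w1 = Jv₀ = (-17, -21, 20, -27)
The requested component of w1 is -17.

-17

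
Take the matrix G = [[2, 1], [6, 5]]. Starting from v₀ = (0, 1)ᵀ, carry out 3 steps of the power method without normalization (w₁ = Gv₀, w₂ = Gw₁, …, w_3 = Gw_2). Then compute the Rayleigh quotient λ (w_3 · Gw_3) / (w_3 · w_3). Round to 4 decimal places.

w1 = Gv₀ = (1, 5)
w2 = Gw1 = (7, 31)
w3 = Gw2 = (45, 197)
Gw3 = (287, 1255)
w3·Gw3 = 45·287 + 197·1255 = 260150; w3·w3 = 45·45 + 197·197 = 40834
λ ≈ 260150/40834 = 6.3709

6.3709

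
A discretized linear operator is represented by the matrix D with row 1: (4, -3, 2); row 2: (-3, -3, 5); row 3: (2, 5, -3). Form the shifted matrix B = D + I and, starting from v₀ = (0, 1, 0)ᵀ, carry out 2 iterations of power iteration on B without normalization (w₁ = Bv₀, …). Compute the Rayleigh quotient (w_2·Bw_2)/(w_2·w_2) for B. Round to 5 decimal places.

B = D + I has rows (5, -3, 2); (-3, -2, 5); (2, 5, -2)
w1 = Bv₀ = (5·0 + (-3)·1 + 2·0; (-3)·0 + (-2)·1 + 5·0; 2·0 + 5·1 + (-2)·0) = (-3, -2, 5)
w2 = Bw1 = (5·(-3) + (-3)·(-2) + 2·5; (-3)·(-3) + (-2)·(-2) + 5·5; 2·(-3) + 5·(-2) + (-2)·5) = (1, 38, -26)
Bw2 = (-161, -209, 244)
w2·Bw2 = -14447; w2·w2 = 2121; μ ≈ -14447/2121 = -6.81141

μ ≈ -6.81141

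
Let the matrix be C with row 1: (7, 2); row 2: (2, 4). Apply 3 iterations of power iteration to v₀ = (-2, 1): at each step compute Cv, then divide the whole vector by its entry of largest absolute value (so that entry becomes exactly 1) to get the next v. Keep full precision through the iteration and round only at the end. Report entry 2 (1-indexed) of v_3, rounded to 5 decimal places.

0.41509

Cv0 = (-12.000000, 0.000000); divide by -12.000000 → v1 = (1.000000, 0.000000)
Cv1 = (7.000000, 2.000000); divide by 7.000000 → v2 = (1.000000, 0.285714)
Cv2 = (7.571429, 3.142857); divide by 7.571429 → v3 = (1.000000, 0.415094)
Requested entry of v3: -264/-636 = 0.41509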